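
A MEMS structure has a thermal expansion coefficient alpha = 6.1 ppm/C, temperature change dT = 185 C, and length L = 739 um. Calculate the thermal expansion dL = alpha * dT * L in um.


Step 1: Convert CTE: alpha = 6.1 ppm/C = 6.1e-6 /C
Step 2: dL = 6.1e-6 * 185 * 739
dL = 0.834 um


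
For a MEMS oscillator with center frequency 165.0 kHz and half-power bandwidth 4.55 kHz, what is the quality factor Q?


Step 1: Q = f0 / bandwidth
Step 2: Q = 165.0 / 4.55
Q = 36.3


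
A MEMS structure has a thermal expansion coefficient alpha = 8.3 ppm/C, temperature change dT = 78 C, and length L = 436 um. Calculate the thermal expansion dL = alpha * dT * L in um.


Step 1: Convert CTE: alpha = 8.3 ppm/C = 8.3e-6 /C
Step 2: dL = 8.3e-6 * 78 * 436
dL = 0.2823 um


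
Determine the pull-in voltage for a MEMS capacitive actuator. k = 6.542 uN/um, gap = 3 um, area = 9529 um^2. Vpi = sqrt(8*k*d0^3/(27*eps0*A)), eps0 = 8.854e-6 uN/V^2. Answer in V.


Step 1: Compute numerator: 8 * k * d0^3 = 8 * 6.542 * 3^3 = 1413.072
Step 2: Compute denominator: 27 * eps0 * A = 27 * 8.854e-6 * 9529 = 2.277984
Step 3: Vpi = sqrt(1413.072 / 2.277984)
Vpi = 24.91 V


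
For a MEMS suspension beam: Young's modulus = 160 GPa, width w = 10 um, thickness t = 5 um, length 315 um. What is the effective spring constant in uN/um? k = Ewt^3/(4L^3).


Step 1: Convert E to consistent units (1 GPa = 1000 uN/um^2).
E = 160 GPa = 160000 uN/um^2
Step 2: Compute t^3 = 5^3 = 125
Step 3: Compute L^3 = 315^3 = 31255875
Step 4: k = 160000 * 10 * 125 / (4 * 31255875)
k = 1.5997 uN/um


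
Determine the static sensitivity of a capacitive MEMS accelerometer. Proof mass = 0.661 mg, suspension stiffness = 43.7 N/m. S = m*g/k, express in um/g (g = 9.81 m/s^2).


Step 1: Convert mass: m = 0.661 mg = 6.61e-07 kg
Step 2: S = m * g / k = 6.61e-07 * 9.81 / 43.7
Step 3: S = 1.48e-07 m/g
Step 4: Convert to um/g: S = 0.148 um/g


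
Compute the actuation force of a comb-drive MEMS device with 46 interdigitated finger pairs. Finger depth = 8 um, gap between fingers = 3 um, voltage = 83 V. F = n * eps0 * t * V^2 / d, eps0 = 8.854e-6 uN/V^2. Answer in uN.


Step 1: Parameters: n=46, eps0=8.854e-6 uN/V^2, t=8 um, V=83 V, d=3 um
Step 2: V^2 = 6889
Step 3: F = 46 * 8.854e-6 * 8 * 6889 / 3
F = 7.482 uN


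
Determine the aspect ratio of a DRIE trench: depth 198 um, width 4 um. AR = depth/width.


Step 1: AR = depth / width
Step 2: AR = 198 / 4
AR = 49.5


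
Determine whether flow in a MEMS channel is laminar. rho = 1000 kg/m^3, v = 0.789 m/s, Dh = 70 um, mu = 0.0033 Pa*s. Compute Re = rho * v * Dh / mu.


Step 1: Convert Dh to meters: Dh = 70e-6 m
Step 2: Re = rho * v * Dh / mu
Re = 1000 * 0.789 * 70e-6 / 0.0033
Re = 16.736
Since Re = 16.736 is below ~2300, the flow is laminar.


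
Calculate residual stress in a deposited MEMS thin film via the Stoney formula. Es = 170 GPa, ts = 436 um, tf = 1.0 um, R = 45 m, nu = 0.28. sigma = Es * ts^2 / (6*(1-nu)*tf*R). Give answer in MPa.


Step 1: Compute numerator: Es * ts^2 = 170 * 436^2 = 32316320 (GPa*um^2)
Step 2: Compute denominator (R in um): 6*(1-nu)*tf*R = 6*0.72*1.0*45e6 = 194400000.0 (um^2)
Step 3: sigma (GPa) = 32316320 / 194400000.0 = 1.66236e-01 GPa
Step 4: Convert to MPa (x1000): sigma = 166.2 MPa


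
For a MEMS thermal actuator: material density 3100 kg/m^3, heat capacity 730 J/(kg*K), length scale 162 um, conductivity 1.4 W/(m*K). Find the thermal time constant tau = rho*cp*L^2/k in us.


Step 1: Convert L to m: L = 162e-6 m
Step 2: L^2 = (162e-6)^2 = 2.6244e-08 m^2
Step 3: tau = 3100 * 730 * 2.6244e-08 / 1.4 = 4.242155143e-02 s
Step 4: Convert to microseconds (multiply by 1e6).
tau = 42421.551 us


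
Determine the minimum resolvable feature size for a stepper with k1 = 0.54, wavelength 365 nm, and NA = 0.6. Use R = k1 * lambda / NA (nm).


Step 1: Identify values: k1 = 0.54, lambda = 365 nm, NA = 0.6
Step 2: R = k1 * lambda / NA
R = 0.54 * 365 / 0.6
R = 328.5 nm


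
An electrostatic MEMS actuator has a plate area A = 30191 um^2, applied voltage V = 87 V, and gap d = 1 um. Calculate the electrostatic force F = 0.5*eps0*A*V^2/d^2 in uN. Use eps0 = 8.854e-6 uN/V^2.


Step 1: Identify parameters.
eps0 = 8.854e-6 uN/V^2, A = 30191 um^2, V = 87 V, d = 1 um
Step 2: Compute V^2 = 87^2 = 7569
Step 3: Compute d^2 = 1^2 = 1
Step 4: F = 0.5 * 8.854e-6 * 30191 * 7569 / 1
F = 1011.639 uN


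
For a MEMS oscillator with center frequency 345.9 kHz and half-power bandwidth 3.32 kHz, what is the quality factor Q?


Step 1: Q = f0 / bandwidth
Step 2: Q = 345.9 / 3.32
Q = 104.2


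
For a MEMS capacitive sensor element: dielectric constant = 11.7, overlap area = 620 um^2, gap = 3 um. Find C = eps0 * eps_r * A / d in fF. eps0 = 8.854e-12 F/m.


Step 1: Convert area to m^2: A = 620e-12 m^2
Step 2: Convert gap to m: d = 3e-6 m
Step 3: C = eps0 * eps_r * A / d
C = 8.854e-12 * 11.7 * 620e-12 / 3e-6
Step 4: Convert to fF (multiply by 1e15).
C = 21.41 fF


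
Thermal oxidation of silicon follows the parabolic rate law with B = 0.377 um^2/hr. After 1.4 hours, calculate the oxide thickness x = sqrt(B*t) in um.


Step 1: Compute B*t = 0.377 * 1.4 = 0.5278
Step 2: x = sqrt(0.5278)
x = 0.726 um


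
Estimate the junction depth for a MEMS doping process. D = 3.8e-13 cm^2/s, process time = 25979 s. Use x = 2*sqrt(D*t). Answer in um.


Step 1: Compute D*t = 3.8e-13 * 25979 = 9.87202e-09 cm^2
Step 2: sqrt(D*t) = 9.9358e-05 cm
Step 3: x = 2 * 9.9358e-05 cm = 1.98716e-04 cm
Step 4: Convert to um (1 cm = 1e4 um): x = 1.987 um


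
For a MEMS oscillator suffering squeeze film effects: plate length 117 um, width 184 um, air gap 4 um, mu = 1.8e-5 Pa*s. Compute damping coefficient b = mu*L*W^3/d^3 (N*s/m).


Step 1: Convert to SI.
L = 117e-6 m, W = 184e-6 m, d = 4e-6 m
Step 2: W^3 = (184e-6)^3 = 6.23e-12 m^3
Step 3: d^3 = (4e-6)^3 = 6.40e-17 m^3
Step 4: b = 1.8e-5 * 117e-6 * 6.23e-12 / 6.40e-17
b = 2.05e-04 N*s/m


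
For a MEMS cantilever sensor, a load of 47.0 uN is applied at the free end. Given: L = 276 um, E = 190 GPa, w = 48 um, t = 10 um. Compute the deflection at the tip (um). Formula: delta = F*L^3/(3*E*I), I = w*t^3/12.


Step 1: Calculate the second moment of area.
I = w * t^3 / 12 = 48 * 10^3 / 12 = 4000.0 um^4
Step 2: Convert E to consistent units (1 GPa = 1000 uN/um^2).
E = 190 GPa = 190000 uN/um^2
Step 3: Calculate tip deflection.
delta = F * L^3 / (3 * E * I)
delta = 47.0 * 276^3 / (3 * 190000 * 4000.0)
delta = 0.4334 um


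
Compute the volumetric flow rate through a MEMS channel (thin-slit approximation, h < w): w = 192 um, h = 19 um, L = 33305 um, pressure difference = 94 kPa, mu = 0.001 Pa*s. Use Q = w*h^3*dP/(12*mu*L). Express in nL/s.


Step 1: Convert all dimensions to SI (meters).
w = 192e-6 m, h = 19e-6 m, L = 33305e-6 m, dP = 94e3 Pa
Step 2: Q = w * h^3 * dP / (12 * mu * L)
Q = 192e-6 * (19e-6)^3 * 94e3 / (12 * 0.001 * 33305e-6) = 3.0974136e-10 m^3/s
Step 3: Convert Q from m^3/s to nL/s (1 m^3 = 1e12 nL, so multiply by 1e12).
Q = 309.741 nL/s


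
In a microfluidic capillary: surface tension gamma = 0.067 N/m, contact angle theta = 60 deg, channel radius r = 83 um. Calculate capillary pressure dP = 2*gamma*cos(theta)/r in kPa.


Step 1: cos(60 deg) = 0.5
Step 2: Convert r to m: r = 83e-6 m
Step 3: dP = 2 * 0.067 * 0.5 / 83e-6 = 807.2 Pa
Step 4: Convert Pa to kPa (divide by 1000).
dP = 0.81 kPa


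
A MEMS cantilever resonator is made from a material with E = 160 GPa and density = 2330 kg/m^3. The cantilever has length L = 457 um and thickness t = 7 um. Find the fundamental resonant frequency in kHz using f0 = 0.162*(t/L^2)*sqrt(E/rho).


Step 1: Convert units to SI.
t_SI = 7e-6 m, L_SI = 457e-6 m
Step 2: Calculate sqrt(E/rho).
sqrt(160e9 / 2330) = 8286.71 m/s
Step 3: Compute f0.
f0 = 0.162 * 7e-6 / (457e-6)^2 * 8286.71 = 44994.8 Hz = 44.99 kHz


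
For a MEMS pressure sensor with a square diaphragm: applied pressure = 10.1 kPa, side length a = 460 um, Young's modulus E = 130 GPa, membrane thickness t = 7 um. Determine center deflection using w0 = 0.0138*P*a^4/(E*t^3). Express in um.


Step 1: Convert pressure to compatible units (E is in GPa, so P in GPa).
P = 10.1 kPa = 10.1e-6 GPa
Step 2: Compute numerator: 0.0138 * P * a^4.
a^4 = 460^4 = 44774560000
numerator = 0.0138 * 10.1e-6 * 44774560000 = 6.241e+03
Step 3: Compute denominator: E * t^3 = 130 * 7^3 = 44590
Step 4: w0 = numerator / denominator = 6.241e+03 / 44590 = 0.14 um


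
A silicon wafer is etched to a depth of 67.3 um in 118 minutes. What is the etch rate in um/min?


Step 1: Etch rate = depth / time
Step 2: rate = 67.3 / 118
rate = 0.57 um/min


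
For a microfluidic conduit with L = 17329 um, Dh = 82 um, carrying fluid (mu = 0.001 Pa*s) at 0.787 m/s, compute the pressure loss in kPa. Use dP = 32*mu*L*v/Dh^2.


Step 1: Convert to SI: L = 17329e-6 m, Dh = 82e-6 m
Step 2: dP = 32 * 0.001 * 17329e-6 * 0.787 / (82e-6)^2
Step 3: dP = 64903.86 Pa
Step 4: Convert to kPa: dP = 64.9 kPa


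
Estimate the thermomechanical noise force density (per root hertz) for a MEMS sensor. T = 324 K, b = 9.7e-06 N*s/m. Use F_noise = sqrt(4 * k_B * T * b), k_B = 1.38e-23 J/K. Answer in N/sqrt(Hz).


Step 1: Compute 4 * k_B * T * b
= 4 * 1.38e-23 * 324 * 9.7e-06
= 1.7348e-25 N^2/Hz
Step 2: F_noise = sqrt(1.7348e-25)
F_noise = 4.17e-13 N/sqrt(Hz)


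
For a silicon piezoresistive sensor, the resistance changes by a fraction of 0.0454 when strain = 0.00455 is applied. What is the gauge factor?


Step 1: Identify values.
dR/R = 0.0454, strain = 0.00455
Step 2: GF = (dR/R) / strain = 0.0454 / 0.00455
GF = 10.0


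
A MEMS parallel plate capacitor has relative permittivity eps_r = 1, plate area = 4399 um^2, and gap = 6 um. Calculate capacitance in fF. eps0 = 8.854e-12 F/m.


Step 1: Convert area to m^2: A = 4399e-12 m^2
Step 2: Convert gap to m: d = 6e-6 m
Step 3: C = eps0 * eps_r * A / d
C = 8.854e-12 * 1 * 4399e-12 / 6e-6
Step 4: Convert to fF (multiply by 1e15).
C = 6.49 fF


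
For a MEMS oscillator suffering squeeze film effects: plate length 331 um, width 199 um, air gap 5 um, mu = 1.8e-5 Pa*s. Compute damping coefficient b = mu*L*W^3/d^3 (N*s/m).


Step 1: Convert to SI.
L = 331e-6 m, W = 199e-6 m, d = 5e-6 m
Step 2: W^3 = (199e-6)^3 = 7.88e-12 m^3
Step 3: d^3 = (5e-6)^3 = 1.25e-16 m^3
Step 4: b = 1.8e-5 * 331e-6 * 7.88e-12 / 1.25e-16
b = 3.76e-04 N*s/m


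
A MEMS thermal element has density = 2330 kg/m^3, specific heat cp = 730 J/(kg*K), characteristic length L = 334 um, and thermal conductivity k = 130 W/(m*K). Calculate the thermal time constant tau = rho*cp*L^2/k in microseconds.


Step 1: Convert L to m: L = 334e-6 m
Step 2: L^2 = (334e-6)^2 = 1.11556e-07 m^2
Step 3: tau = 2330 * 730 * 1.11556e-07 / 130 = 1.45958154e-03 s
Step 4: Convert to microseconds (multiply by 1e6).
tau = 1459.582 us


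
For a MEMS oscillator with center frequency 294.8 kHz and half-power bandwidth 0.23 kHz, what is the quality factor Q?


Step 1: Q = f0 / bandwidth
Step 2: Q = 294.8 / 0.23
Q = 1281.7


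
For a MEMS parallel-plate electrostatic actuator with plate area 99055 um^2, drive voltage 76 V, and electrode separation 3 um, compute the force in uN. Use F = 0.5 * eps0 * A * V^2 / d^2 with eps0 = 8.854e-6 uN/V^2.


Step 1: Identify parameters.
eps0 = 8.854e-6 uN/V^2, A = 99055 um^2, V = 76 V, d = 3 um
Step 2: Compute V^2 = 76^2 = 5776
Step 3: Compute d^2 = 3^2 = 9
Step 4: F = 0.5 * 8.854e-6 * 99055 * 5776 / 9
F = 281.43 uN


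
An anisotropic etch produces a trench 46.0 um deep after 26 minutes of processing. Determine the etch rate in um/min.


Step 1: Etch rate = depth / time
Step 2: rate = 46.0 / 26
rate = 1.769 um/min


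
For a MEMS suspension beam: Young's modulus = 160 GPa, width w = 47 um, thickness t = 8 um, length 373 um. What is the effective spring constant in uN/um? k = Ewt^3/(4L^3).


Step 1: Convert E to consistent units (1 GPa = 1000 uN/um^2).
E = 160 GPa = 160000 uN/um^2
Step 2: Compute t^3 = 8^3 = 512
Step 3: Compute L^3 = 373^3 = 51895117
Step 4: k = 160000 * 47 * 512 / (4 * 51895117)
k = 18.5482 uN/um


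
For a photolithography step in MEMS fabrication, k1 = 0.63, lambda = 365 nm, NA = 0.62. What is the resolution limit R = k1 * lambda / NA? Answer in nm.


Step 1: Identify values: k1 = 0.63, lambda = 365 nm, NA = 0.62
Step 2: R = k1 * lambda / NA
R = 0.63 * 365 / 0.62
R = 370.9 nm


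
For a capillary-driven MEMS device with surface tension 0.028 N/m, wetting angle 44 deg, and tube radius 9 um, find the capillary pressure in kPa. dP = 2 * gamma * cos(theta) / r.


Step 1: cos(44 deg) = 0.7193
Step 2: Convert r to m: r = 9e-6 m
Step 3: dP = 2 * 0.028 * 0.7193 / 9e-6 = 4475.6 Pa
Step 4: Convert Pa to kPa (divide by 1000).
dP = 4.48 kPa


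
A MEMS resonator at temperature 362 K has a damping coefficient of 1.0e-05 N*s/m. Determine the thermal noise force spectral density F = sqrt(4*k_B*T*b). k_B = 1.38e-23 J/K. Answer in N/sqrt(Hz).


Step 1: Compute 4 * k_B * T * b
= 4 * 1.38e-23 * 362 * 1.0e-05
= 1.9982e-25 N^2/Hz
Step 2: F_noise = sqrt(1.9982e-25)
F_noise = 4.47e-13 N/sqrt(Hz)


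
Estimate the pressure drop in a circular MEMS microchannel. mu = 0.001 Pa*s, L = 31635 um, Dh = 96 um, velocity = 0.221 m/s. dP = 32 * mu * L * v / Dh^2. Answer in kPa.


Step 1: Convert to SI: L = 31635e-6 m, Dh = 96e-6 m
Step 2: dP = 32 * 0.001 * 31635e-6 * 0.221 / (96e-6)^2
Step 3: dP = 24275.47 Pa
Step 4: Convert to kPa: dP = 24.28 kPa


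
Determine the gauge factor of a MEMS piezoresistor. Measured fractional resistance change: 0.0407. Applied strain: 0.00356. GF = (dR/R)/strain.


Step 1: Identify values.
dR/R = 0.0407, strain = 0.00356
Step 2: GF = (dR/R) / strain = 0.0407 / 0.00356
GF = 11.4


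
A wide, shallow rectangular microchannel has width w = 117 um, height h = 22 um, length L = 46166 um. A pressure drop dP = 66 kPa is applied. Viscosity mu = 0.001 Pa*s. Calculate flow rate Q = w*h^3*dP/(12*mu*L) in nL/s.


Step 1: Convert all dimensions to SI (meters).
w = 117e-6 m, h = 22e-6 m, L = 46166e-6 m, dP = 66e3 Pa
Step 2: Q = w * h^3 * dP / (12 * mu * L)
Q = 117e-6 * (22e-6)^3 * 66e3 / (12 * 0.001 * 46166e-6) = 1.4842066e-10 m^3/s
Step 3: Convert Q from m^3/s to nL/s (1 m^3 = 1e12 nL, so multiply by 1e12).
Q = 148.421 nL/s


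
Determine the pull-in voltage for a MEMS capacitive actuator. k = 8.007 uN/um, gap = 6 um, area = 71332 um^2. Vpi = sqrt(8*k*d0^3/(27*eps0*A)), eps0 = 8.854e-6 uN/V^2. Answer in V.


Step 1: Compute numerator: 8 * k * d0^3 = 8 * 8.007 * 6^3 = 13836.096
Step 2: Compute denominator: 27 * eps0 * A = 27 * 8.854e-6 * 71332 = 17.052485
Step 3: Vpi = sqrt(13836.096 / 17.052485)
Vpi = 28.48 V


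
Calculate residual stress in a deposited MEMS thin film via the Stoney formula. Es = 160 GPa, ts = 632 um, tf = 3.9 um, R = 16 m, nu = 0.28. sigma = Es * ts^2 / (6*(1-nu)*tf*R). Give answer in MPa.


Step 1: Compute numerator: Es * ts^2 = 160 * 632^2 = 63907840 (GPa*um^2)
Step 2: Compute denominator (R in um): 6*(1-nu)*tf*R = 6*0.72*3.9*16e6 = 269568000.0 (um^2)
Step 3: sigma (GPa) = 63907840 / 269568000.0 = 2.37075e-01 GPa
Step 4: Convert to MPa (x1000): sigma = 237.1 MPa


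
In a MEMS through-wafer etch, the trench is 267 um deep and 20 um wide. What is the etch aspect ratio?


Step 1: AR = depth / width
Step 2: AR = 267 / 20
AR = 13.4


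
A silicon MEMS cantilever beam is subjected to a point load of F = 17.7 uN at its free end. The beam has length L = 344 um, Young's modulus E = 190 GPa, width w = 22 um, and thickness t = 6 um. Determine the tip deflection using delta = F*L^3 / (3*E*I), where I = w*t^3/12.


Step 1: Calculate the second moment of area.
I = w * t^3 / 12 = 22 * 6^3 / 12 = 396.0 um^4
Step 2: Convert E to consistent units (1 GPa = 1000 uN/um^2).
E = 190 GPa = 190000 uN/um^2
Step 3: Calculate tip deflection.
delta = F * L^3 / (3 * E * I)
delta = 17.7 * 344^3 / (3 * 190000 * 396.0)
delta = 3.1921 um


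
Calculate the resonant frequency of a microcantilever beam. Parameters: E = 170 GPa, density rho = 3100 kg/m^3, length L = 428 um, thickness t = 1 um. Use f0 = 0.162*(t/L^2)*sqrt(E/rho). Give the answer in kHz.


Step 1: Convert units to SI.
t_SI = 1e-6 m, L_SI = 428e-6 m
Step 2: Calculate sqrt(E/rho).
sqrt(170e9 / 3100) = 7405.32 m/s
Step 3: Compute f0.
f0 = 0.162 * 1e-6 / (428e-6)^2 * 7405.32 = 6548.9 Hz = 6.55 kHz


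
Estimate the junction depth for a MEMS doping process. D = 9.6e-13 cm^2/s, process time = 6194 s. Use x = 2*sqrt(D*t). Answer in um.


Step 1: Compute D*t = 9.6e-13 * 6194 = 5.94624e-09 cm^2
Step 2: sqrt(D*t) = 7.71119e-05 cm
Step 3: x = 2 * 7.71119e-05 cm = 1.542238e-04 cm
Step 4: Convert to um (1 cm = 1e4 um): x = 1.542 um


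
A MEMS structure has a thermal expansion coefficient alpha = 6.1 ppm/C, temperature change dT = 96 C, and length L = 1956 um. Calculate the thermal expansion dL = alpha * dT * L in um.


Step 1: Convert CTE: alpha = 6.1 ppm/C = 6.1e-6 /C
Step 2: dL = 6.1e-6 * 96 * 1956
dL = 1.1454 um


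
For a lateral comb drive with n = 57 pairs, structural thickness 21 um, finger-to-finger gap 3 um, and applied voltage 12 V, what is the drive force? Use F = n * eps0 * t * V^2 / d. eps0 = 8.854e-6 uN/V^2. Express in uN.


Step 1: Parameters: n=57, eps0=8.854e-6 uN/V^2, t=21 um, V=12 V, d=3 um
Step 2: V^2 = 144
Step 3: F = 57 * 8.854e-6 * 21 * 144 / 3
F = 0.509 uN


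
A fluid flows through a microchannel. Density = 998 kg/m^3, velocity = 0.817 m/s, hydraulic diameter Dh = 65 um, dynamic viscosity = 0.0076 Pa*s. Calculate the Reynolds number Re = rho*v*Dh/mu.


Step 1: Convert Dh to meters: Dh = 65e-6 m
Step 2: Re = rho * v * Dh / mu
Re = 998 * 0.817 * 65e-6 / 0.0076
Re = 6.974


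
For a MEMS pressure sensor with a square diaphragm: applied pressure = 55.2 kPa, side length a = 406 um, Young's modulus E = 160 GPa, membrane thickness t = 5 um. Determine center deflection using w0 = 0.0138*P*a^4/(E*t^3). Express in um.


Step 1: Convert pressure to compatible units (E is in GPa, so P in GPa).
P = 55.2 kPa = 55.2e-6 GPa
Step 2: Compute numerator: 0.0138 * P * a^4.
a^4 = 406^4 = 27170906896
numerator = 0.0138 * 55.2e-6 * 27170906896 = 2.069771e+04
Step 3: Compute denominator: E * t^3 = 160 * 5^3 = 20000
Step 4: w0 = numerator / denominator = 2.069771e+04 / 20000 = 1.0349 um


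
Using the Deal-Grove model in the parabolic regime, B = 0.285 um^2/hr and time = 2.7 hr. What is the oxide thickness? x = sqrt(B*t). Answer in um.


Step 1: Compute B*t = 0.285 * 2.7 = 0.7695
Step 2: x = sqrt(0.7695)
x = 0.877 um


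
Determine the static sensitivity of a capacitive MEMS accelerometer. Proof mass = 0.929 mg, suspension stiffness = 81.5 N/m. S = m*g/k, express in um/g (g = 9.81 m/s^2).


Step 1: Convert mass: m = 0.929 mg = 9.29e-07 kg
Step 2: S = m * g / k = 9.29e-07 * 9.81 / 81.5
Step 3: S = 1.12e-07 m/g
Step 4: Convert to um/g: S = 0.112 um/g


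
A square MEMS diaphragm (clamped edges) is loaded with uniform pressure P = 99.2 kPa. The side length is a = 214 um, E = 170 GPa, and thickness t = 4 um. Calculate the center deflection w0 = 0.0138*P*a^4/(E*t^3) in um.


Step 1: Convert pressure to compatible units (E is in GPa, so P in GPa).
P = 99.2 kPa = 99.2e-6 GPa
Step 2: Compute numerator: 0.0138 * P * a^4.
a^4 = 214^4 = 2097273616
numerator = 0.0138 * 99.2e-6 * 2097273616 = 2.87108e+03
Step 3: Compute denominator: E * t^3 = 170 * 4^3 = 10880
Step 4: w0 = numerator / denominator = 2.87108e+03 / 10880 = 0.2639 um


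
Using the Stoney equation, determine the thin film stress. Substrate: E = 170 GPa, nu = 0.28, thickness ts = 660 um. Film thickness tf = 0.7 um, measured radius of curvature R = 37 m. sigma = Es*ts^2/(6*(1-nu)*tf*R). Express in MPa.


Step 1: Compute numerator: Es * ts^2 = 170 * 660^2 = 74052000 (GPa*um^2)
Step 2: Compute denominator (R in um): 6*(1-nu)*tf*R = 6*0.72*0.7*37e6 = 111888000.0 (um^2)
Step 3: sigma (GPa) = 74052000 / 111888000.0 = 6.6184e-01 GPa
Step 4: Convert to MPa (x1000): sigma = 661.8 MPa


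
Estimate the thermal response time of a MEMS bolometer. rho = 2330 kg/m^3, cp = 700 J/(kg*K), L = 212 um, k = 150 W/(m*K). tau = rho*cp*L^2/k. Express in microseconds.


Step 1: Convert L to m: L = 212e-6 m
Step 2: L^2 = (212e-6)^2 = 4.4944e-08 m^2
Step 3: tau = 2330 * 700 * 4.4944e-08 / 150 = 4.8869109e-04 s
Step 4: Convert to microseconds (multiply by 1e6).
tau = 488.691 us


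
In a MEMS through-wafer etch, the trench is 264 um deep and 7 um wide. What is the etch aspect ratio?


Step 1: AR = depth / width
Step 2: AR = 264 / 7
AR = 37.7


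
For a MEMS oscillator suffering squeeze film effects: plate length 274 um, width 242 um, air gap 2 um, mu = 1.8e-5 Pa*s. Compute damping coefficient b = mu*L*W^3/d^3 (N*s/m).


Step 1: Convert to SI.
L = 274e-6 m, W = 242e-6 m, d = 2e-6 m
Step 2: W^3 = (242e-6)^3 = 1.42e-11 m^3
Step 3: d^3 = (2e-6)^3 = 8.00e-18 m^3
Step 4: b = 1.8e-5 * 274e-6 * 1.42e-11 / 8.00e-18
b = 8.74e-03 N*s/m


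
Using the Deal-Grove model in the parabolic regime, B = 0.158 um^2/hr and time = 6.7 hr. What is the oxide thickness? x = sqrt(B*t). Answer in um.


Step 1: Compute B*t = 0.158 * 6.7 = 1.0586
Step 2: x = sqrt(1.0586)
x = 1.029 um


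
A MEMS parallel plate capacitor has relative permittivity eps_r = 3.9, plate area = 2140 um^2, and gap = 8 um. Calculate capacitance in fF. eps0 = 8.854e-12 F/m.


Step 1: Convert area to m^2: A = 2140e-12 m^2
Step 2: Convert gap to m: d = 8e-6 m
Step 3: C = eps0 * eps_r * A / d
C = 8.854e-12 * 3.9 * 2140e-12 / 8e-6
Step 4: Convert to fF (multiply by 1e15).
C = 9.24 fF


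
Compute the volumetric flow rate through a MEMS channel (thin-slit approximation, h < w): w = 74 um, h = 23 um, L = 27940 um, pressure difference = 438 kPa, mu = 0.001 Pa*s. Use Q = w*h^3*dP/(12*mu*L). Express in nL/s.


Step 1: Convert all dimensions to SI (meters).
w = 74e-6 m, h = 23e-6 m, L = 27940e-6 m, dP = 438e3 Pa
Step 2: Q = w * h^3 * dP / (12 * mu * L)
Q = 74e-6 * (23e-6)^3 * 438e3 / (12 * 0.001 * 27940e-6) = 1.1762014e-09 m^3/s
Step 3: Convert Q from m^3/s to nL/s (1 m^3 = 1e12 nL, so multiply by 1e12).
Q = 1176.201 nL/s


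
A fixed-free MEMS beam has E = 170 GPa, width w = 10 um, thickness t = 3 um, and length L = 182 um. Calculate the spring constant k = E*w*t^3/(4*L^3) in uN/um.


Step 1: Convert E to consistent units (1 GPa = 1000 uN/um^2).
E = 170 GPa = 170000 uN/um^2
Step 2: Compute t^3 = 3^3 = 27
Step 3: Compute L^3 = 182^3 = 6028568
Step 4: k = 170000 * 10 * 27 / (4 * 6028568)
k = 1.9034 uN/um


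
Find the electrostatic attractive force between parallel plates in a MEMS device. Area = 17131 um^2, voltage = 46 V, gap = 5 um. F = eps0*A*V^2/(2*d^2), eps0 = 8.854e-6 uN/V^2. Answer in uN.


Step 1: Identify parameters.
eps0 = 8.854e-6 uN/V^2, A = 17131 um^2, V = 46 V, d = 5 um
Step 2: Compute V^2 = 46^2 = 2116
Step 3: Compute d^2 = 5^2 = 25
Step 4: F = 0.5 * 8.854e-6 * 17131 * 2116 / 25
F = 6.419 uN


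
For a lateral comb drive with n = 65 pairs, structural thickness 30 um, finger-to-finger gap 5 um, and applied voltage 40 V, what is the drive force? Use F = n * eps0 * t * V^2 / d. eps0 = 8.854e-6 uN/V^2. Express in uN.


Step 1: Parameters: n=65, eps0=8.854e-6 uN/V^2, t=30 um, V=40 V, d=5 um
Step 2: V^2 = 1600
Step 3: F = 65 * 8.854e-6 * 30 * 1600 / 5
F = 5.525 uN


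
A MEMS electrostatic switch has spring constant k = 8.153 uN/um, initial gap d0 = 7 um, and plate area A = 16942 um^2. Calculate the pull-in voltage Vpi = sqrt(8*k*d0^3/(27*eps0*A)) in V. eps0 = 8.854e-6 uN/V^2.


Step 1: Compute numerator: 8 * k * d0^3 = 8 * 8.153 * 7^3 = 22371.832
Step 2: Compute denominator: 27 * eps0 * A = 27 * 8.854e-6 * 16942 = 4.050121
Step 3: Vpi = sqrt(22371.832 / 4.050121)
Vpi = 74.32 V


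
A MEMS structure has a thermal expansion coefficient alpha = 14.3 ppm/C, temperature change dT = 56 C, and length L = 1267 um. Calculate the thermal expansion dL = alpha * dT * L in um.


Step 1: Convert CTE: alpha = 14.3 ppm/C = 14.3e-6 /C
Step 2: dL = 14.3e-6 * 56 * 1267
dL = 1.0146 um


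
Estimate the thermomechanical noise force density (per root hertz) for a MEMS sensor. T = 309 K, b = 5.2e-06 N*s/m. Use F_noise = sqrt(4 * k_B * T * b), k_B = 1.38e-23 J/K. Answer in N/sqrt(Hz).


Step 1: Compute 4 * k_B * T * b
= 4 * 1.38e-23 * 309 * 5.2e-06
= 8.8695e-26 N^2/Hz
Step 2: F_noise = sqrt(8.8695e-26)
F_noise = 2.98e-13 N/sqrt(Hz)


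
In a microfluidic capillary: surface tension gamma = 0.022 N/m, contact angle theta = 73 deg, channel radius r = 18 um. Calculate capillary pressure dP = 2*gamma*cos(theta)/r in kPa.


Step 1: cos(73 deg) = 0.2924
Step 2: Convert r to m: r = 18e-6 m
Step 3: dP = 2 * 0.022 * 0.2924 / 18e-6 = 714.8 Pa
Step 4: Convert Pa to kPa (divide by 1000).
dP = 0.71 kPa


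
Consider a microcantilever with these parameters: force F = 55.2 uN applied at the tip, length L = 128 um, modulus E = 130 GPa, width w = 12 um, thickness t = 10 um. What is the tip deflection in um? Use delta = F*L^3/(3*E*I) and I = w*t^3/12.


Step 1: Calculate the second moment of area.
I = w * t^3 / 12 = 12 * 10^3 / 12 = 1000.0 um^4
Step 2: Convert E to consistent units (1 GPa = 1000 uN/um^2).
E = 130 GPa = 130000 uN/um^2
Step 3: Calculate tip deflection.
delta = F * L^3 / (3 * E * I)
delta = 55.2 * 128^3 / (3 * 130000 * 1000.0)
delta = 0.2968 um


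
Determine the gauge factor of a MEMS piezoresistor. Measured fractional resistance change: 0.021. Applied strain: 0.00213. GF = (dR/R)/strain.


Step 1: Identify values.
dR/R = 0.021, strain = 0.00213
Step 2: GF = (dR/R) / strain = 0.021 / 0.00213
GF = 9.9


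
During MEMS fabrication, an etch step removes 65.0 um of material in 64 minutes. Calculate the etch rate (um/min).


Step 1: Etch rate = depth / time
Step 2: rate = 65.0 / 64
rate = 1.016 um/min


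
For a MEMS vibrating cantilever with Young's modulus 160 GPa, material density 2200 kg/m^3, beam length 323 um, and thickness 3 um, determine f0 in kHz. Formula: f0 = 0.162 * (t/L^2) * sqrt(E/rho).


Step 1: Convert units to SI.
t_SI = 3e-6 m, L_SI = 323e-6 m
Step 2: Calculate sqrt(E/rho).
sqrt(160e9 / 2200) = 8528.03 m/s
Step 3: Compute f0.
f0 = 0.162 * 3e-6 / (323e-6)^2 * 8528.03 = 39726.5 Hz = 39.73 kHz


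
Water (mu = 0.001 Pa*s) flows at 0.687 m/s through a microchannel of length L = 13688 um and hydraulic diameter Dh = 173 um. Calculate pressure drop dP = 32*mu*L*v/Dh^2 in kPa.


Step 1: Convert to SI: L = 13688e-6 m, Dh = 173e-6 m
Step 2: dP = 32 * 0.001 * 13688e-6 * 0.687 / (173e-6)^2
Step 3: dP = 10054.36 Pa
Step 4: Convert to kPa: dP = 10.05 kPa


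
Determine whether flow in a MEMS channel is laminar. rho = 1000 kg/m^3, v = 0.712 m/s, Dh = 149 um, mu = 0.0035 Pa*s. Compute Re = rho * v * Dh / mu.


Step 1: Convert Dh to meters: Dh = 149e-6 m
Step 2: Re = rho * v * Dh / mu
Re = 1000 * 0.712 * 149e-6 / 0.0035
Re = 30.311
Since Re = 30.311 is below ~2300, the flow is laminar.


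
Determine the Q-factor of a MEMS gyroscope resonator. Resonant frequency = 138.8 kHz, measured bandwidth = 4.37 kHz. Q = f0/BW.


Step 1: Q = f0 / bandwidth
Step 2: Q = 138.8 / 4.37
Q = 31.8


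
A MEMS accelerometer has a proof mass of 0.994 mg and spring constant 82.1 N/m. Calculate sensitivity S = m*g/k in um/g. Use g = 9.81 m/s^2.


Step 1: Convert mass: m = 0.994 mg = 9.94e-07 kg
Step 2: S = m * g / k = 9.94e-07 * 9.81 / 82.1
Step 3: S = 1.19e-07 m/g
Step 4: Convert to um/g: S = 0.119 um/g


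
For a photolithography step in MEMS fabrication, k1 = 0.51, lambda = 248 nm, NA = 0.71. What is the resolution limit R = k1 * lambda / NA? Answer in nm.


Step 1: Identify values: k1 = 0.51, lambda = 248 nm, NA = 0.71
Step 2: R = k1 * lambda / NA
R = 0.51 * 248 / 0.71
R = 178.1 nm


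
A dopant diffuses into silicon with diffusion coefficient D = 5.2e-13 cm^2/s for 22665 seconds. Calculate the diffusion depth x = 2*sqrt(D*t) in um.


Step 1: Compute D*t = 5.2e-13 * 22665 = 1.17858e-08 cm^2
Step 2: sqrt(D*t) = 1.08562e-04 cm
Step 3: x = 2 * 1.08562e-04 cm = 2.17124e-04 cm
Step 4: Convert to um (1 cm = 1e4 um): x = 2.171 um


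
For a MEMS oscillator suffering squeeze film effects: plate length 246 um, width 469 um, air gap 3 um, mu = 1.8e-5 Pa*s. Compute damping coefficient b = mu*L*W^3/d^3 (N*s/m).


Step 1: Convert to SI.
L = 246e-6 m, W = 469e-6 m, d = 3e-6 m
Step 2: W^3 = (469e-6)^3 = 1.03e-10 m^3
Step 3: d^3 = (3e-6)^3 = 2.70e-17 m^3
Step 4: b = 1.8e-5 * 246e-6 * 1.03e-10 / 2.70e-17
b = 1.69e-02 N*s/m


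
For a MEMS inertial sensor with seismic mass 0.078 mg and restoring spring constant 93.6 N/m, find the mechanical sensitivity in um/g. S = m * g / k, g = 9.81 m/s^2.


Step 1: Convert mass: m = 0.078 mg = 7.80e-08 kg
Step 2: S = m * g / k = 7.80e-08 * 9.81 / 93.6
Step 3: S = 8.18e-09 m/g
Step 4: Convert to um/g: S = 0.008 um/g


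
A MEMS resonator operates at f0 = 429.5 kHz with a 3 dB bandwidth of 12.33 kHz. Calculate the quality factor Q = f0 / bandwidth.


Step 1: Q = f0 / bandwidth
Step 2: Q = 429.5 / 12.33
Q = 34.8


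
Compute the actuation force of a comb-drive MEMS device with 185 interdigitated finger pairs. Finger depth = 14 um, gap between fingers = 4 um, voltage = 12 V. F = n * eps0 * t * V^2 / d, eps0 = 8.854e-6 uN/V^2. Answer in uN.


Step 1: Parameters: n=185, eps0=8.854e-6 uN/V^2, t=14 um, V=12 V, d=4 um
Step 2: V^2 = 144
Step 3: F = 185 * 8.854e-6 * 14 * 144 / 4
F = 0.826 uN


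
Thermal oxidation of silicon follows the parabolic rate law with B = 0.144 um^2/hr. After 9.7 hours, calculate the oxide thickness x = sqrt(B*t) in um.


Step 1: Compute B*t = 0.144 * 9.7 = 1.3968
Step 2: x = sqrt(1.3968)
x = 1.182 um


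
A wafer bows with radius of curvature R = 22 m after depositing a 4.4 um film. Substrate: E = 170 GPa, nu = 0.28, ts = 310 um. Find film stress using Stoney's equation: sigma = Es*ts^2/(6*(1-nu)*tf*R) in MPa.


Step 1: Compute numerator: Es * ts^2 = 170 * 310^2 = 16337000 (GPa*um^2)
Step 2: Compute denominator (R in um): 6*(1-nu)*tf*R = 6*0.72*4.4*22e6 = 418176000.0 (um^2)
Step 3: sigma (GPa) = 16337000 / 418176000.0 = 3.9067e-02 GPa
Step 4: Convert to MPa (x1000): sigma = 39.1 MPa


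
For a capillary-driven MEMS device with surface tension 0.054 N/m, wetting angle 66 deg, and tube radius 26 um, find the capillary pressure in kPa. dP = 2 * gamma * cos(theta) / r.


Step 1: cos(66 deg) = 0.4067
Step 2: Convert r to m: r = 26e-6 m
Step 3: dP = 2 * 0.054 * 0.4067 / 26e-6 = 1689.4 Pa
Step 4: Convert Pa to kPa (divide by 1000).
dP = 1.69 kPa


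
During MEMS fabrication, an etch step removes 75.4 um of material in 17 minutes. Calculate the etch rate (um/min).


Step 1: Etch rate = depth / time
Step 2: rate = 75.4 / 17
rate = 4.435 um/min


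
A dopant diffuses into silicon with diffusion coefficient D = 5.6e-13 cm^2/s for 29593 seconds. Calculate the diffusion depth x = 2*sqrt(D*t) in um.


Step 1: Compute D*t = 5.6e-13 * 29593 = 1.657208e-08 cm^2
Step 2: sqrt(D*t) = 1.28733e-04 cm
Step 3: x = 2 * 1.28733e-04 cm = 2.57466e-04 cm
Step 4: Convert to um (1 cm = 1e4 um): x = 2.575 um


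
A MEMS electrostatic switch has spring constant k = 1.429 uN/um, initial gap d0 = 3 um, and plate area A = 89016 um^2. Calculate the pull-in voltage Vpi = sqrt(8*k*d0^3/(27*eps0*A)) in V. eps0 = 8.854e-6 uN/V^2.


Step 1: Compute numerator: 8 * k * d0^3 = 8 * 1.429 * 3^3 = 308.664
Step 2: Compute denominator: 27 * eps0 * A = 27 * 8.854e-6 * 89016 = 21.279987
Step 3: Vpi = sqrt(308.664 / 21.279987)
Vpi = 3.81 V


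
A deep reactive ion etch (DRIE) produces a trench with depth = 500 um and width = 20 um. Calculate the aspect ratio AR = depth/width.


Step 1: AR = depth / width
Step 2: AR = 500 / 20
AR = 25.0


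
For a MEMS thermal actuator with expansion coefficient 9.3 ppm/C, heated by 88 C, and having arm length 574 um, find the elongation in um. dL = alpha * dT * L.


Step 1: Convert CTE: alpha = 9.3 ppm/C = 9.3e-6 /C
Step 2: dL = 9.3e-6 * 88 * 574
dL = 0.4698 um


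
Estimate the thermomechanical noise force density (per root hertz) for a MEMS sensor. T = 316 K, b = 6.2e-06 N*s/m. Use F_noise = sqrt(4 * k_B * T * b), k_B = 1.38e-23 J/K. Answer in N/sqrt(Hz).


Step 1: Compute 4 * k_B * T * b
= 4 * 1.38e-23 * 316 * 6.2e-06
= 1.0815e-25 N^2/Hz
Step 2: F_noise = sqrt(1.0815e-25)
F_noise = 3.29e-13 N/sqrt(Hz)


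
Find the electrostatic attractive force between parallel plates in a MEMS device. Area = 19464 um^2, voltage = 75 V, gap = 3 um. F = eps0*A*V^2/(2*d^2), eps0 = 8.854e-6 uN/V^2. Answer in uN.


Step 1: Identify parameters.
eps0 = 8.854e-6 uN/V^2, A = 19464 um^2, V = 75 V, d = 3 um
Step 2: Compute V^2 = 75^2 = 5625
Step 3: Compute d^2 = 3^2 = 9
Step 4: F = 0.5 * 8.854e-6 * 19464 * 5625 / 9
F = 53.854 uN


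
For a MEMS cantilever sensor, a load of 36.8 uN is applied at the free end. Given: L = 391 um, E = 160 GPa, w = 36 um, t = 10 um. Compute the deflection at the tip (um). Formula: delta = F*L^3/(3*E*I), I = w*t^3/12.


Step 1: Calculate the second moment of area.
I = w * t^3 / 12 = 36 * 10^3 / 12 = 3000.0 um^4
Step 2: Convert E to consistent units (1 GPa = 1000 uN/um^2).
E = 160 GPa = 160000 uN/um^2
Step 3: Calculate tip deflection.
delta = F * L^3 / (3 * E * I)
delta = 36.8 * 391^3 / (3 * 160000 * 3000.0)
delta = 1.5276 um


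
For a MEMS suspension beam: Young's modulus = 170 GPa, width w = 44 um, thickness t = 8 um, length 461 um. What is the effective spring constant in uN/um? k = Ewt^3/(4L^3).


Step 1: Convert E to consistent units (1 GPa = 1000 uN/um^2).
E = 170 GPa = 170000 uN/um^2
Step 2: Compute t^3 = 8^3 = 512
Step 3: Compute L^3 = 461^3 = 97972181
Step 4: k = 170000 * 44 * 512 / (4 * 97972181)
k = 9.7726 uN/um


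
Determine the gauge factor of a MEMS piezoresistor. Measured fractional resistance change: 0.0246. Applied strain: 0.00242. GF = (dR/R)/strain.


Step 1: Identify values.
dR/R = 0.0246, strain = 0.00242
Step 2: GF = (dR/R) / strain = 0.0246 / 0.00242
GF = 10.2


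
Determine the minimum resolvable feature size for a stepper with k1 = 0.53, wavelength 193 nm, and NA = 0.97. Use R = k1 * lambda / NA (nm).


Step 1: Identify values: k1 = 0.53, lambda = 193 nm, NA = 0.97
Step 2: R = k1 * lambda / NA
R = 0.53 * 193 / 0.97
R = 105.5 nm


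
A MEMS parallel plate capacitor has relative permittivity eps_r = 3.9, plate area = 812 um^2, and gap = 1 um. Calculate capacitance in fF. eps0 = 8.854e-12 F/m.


Step 1: Convert area to m^2: A = 812e-12 m^2
Step 2: Convert gap to m: d = 1e-6 m
Step 3: C = eps0 * eps_r * A / d
C = 8.854e-12 * 3.9 * 812e-12 / 1e-6
Step 4: Convert to fF (multiply by 1e15).
C = 28.04 fF


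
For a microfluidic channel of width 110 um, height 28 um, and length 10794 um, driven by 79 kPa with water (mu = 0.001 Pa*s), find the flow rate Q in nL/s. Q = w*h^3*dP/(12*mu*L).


Step 1: Convert all dimensions to SI (meters).
w = 110e-6 m, h = 28e-6 m, L = 10794e-6 m, dP = 79e3 Pa
Step 2: Q = w * h^3 * dP / (12 * mu * L)
Q = 110e-6 * (28e-6)^3 * 79e3 / (12 * 0.001 * 10794e-6) = 1.472754e-09 m^3/s
Step 3: Convert Q from m^3/s to nL/s (1 m^3 = 1e12 nL, so multiply by 1e12).
Q = 1472.754 nL/s


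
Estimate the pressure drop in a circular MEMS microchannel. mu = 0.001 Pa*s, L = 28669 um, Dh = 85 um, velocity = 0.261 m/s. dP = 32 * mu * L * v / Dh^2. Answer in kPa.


Step 1: Convert to SI: L = 28669e-6 m, Dh = 85e-6 m
Step 2: dP = 32 * 0.001 * 28669e-6 * 0.261 / (85e-6)^2
Step 3: dP = 33140.97 Pa
Step 4: Convert to kPa: dP = 33.14 kPa


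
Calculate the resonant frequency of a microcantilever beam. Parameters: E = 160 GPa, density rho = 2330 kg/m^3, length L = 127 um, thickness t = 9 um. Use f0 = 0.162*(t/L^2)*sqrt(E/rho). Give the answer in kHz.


Step 1: Convert units to SI.
t_SI = 9e-6 m, L_SI = 127e-6 m
Step 2: Calculate sqrt(E/rho).
sqrt(160e9 / 2330) = 8286.71 m/s
Step 3: Compute f0.
f0 = 0.162 * 9e-6 / (127e-6)^2 * 8286.71 = 749086.9 Hz = 749.09 kHz


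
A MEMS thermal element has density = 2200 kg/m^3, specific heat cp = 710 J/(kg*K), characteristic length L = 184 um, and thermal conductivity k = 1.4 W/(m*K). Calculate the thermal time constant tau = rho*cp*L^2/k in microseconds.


Step 1: Convert L to m: L = 184e-6 m
Step 2: L^2 = (184e-6)^2 = 3.3856e-08 m^2
Step 3: tau = 2200 * 710 * 3.3856e-08 / 1.4 = 3.777362286e-02 s
Step 4: Convert to microseconds (multiply by 1e6).
tau = 37773.623 us


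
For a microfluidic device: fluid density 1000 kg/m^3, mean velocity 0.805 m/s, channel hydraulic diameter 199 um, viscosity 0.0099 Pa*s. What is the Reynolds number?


Step 1: Convert Dh to meters: Dh = 199e-6 m
Step 2: Re = rho * v * Dh / mu
Re = 1000 * 0.805 * 199e-6 / 0.0099
Re = 16.181


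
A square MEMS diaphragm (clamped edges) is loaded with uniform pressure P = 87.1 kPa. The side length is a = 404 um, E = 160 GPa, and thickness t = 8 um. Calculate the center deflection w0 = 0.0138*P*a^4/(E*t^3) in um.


Step 1: Convert pressure to compatible units (E is in GPa, so P in GPa).
P = 87.1 kPa = 87.1e-6 GPa
Step 2: Compute numerator: 0.0138 * P * a^4.
a^4 = 404^4 = 26639462656
numerator = 0.0138 * 87.1e-6 * 26639462656 = 3.20201e+04
Step 3: Compute denominator: E * t^3 = 160 * 8^3 = 81920
Step 4: w0 = numerator / denominator = 3.20201e+04 / 81920 = 0.3909 um


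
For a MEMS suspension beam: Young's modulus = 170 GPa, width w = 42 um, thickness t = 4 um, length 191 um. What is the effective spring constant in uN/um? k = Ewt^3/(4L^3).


Step 1: Convert E to consistent units (1 GPa = 1000 uN/um^2).
E = 170 GPa = 170000 uN/um^2
Step 2: Compute t^3 = 4^3 = 64
Step 3: Compute L^3 = 191^3 = 6967871
Step 4: k = 170000 * 42 * 64 / (4 * 6967871)
k = 16.3953 uN/um


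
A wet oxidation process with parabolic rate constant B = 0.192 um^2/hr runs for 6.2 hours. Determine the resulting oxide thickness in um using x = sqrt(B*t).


Step 1: Compute B*t = 0.192 * 6.2 = 1.1904
Step 2: x = sqrt(1.1904)
x = 1.091 um


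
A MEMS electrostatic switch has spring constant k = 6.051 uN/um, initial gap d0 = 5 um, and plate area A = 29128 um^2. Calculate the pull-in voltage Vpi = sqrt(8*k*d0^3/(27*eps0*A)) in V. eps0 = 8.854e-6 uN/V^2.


Step 1: Compute numerator: 8 * k * d0^3 = 8 * 6.051 * 5^3 = 6051.0
Step 2: Compute denominator: 27 * eps0 * A = 27 * 8.854e-6 * 29128 = 6.963281
Step 3: Vpi = sqrt(6051.0 / 6.963281)
Vpi = 29.48 V


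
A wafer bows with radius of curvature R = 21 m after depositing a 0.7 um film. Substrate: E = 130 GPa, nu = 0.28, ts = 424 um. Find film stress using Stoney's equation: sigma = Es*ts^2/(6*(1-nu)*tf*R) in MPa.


Step 1: Compute numerator: Es * ts^2 = 130 * 424^2 = 23370880 (GPa*um^2)
Step 2: Compute denominator (R in um): 6*(1-nu)*tf*R = 6*0.72*0.7*21e6 = 63504000.0 (um^2)
Step 3: sigma (GPa) = 23370880 / 63504000.0 = 3.68022e-01 GPa
Step 4: Convert to MPa (x1000): sigma = 368.0 MPa


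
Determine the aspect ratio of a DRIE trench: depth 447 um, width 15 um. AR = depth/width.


Step 1: AR = depth / width
Step 2: AR = 447 / 15
AR = 29.8


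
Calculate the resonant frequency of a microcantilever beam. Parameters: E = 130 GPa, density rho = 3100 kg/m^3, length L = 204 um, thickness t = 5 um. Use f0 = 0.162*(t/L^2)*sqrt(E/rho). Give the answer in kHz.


Step 1: Convert units to SI.
t_SI = 5e-6 m, L_SI = 204e-6 m
Step 2: Calculate sqrt(E/rho).
sqrt(130e9 / 3100) = 6475.76 m/s
Step 3: Compute f0.
f0 = 0.162 * 5e-6 / (204e-6)^2 * 6475.76 = 126042.0 Hz = 126.04 kHz


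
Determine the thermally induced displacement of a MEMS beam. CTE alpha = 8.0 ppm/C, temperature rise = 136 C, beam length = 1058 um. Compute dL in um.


Step 1: Convert CTE: alpha = 8.0 ppm/C = 8.0e-6 /C
Step 2: dL = 8.0e-6 * 136 * 1058
dL = 1.1511 um


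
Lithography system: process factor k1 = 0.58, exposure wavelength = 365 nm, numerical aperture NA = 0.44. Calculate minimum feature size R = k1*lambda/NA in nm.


Step 1: Identify values: k1 = 0.58, lambda = 365 nm, NA = 0.44
Step 2: R = k1 * lambda / NA
R = 0.58 * 365 / 0.44
R = 481.1 nm


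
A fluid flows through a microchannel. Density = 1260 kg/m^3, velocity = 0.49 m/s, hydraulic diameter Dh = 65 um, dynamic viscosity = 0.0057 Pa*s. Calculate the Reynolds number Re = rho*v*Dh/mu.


Step 1: Convert Dh to meters: Dh = 65e-6 m
Step 2: Re = rho * v * Dh / mu
Re = 1260 * 0.49 * 65e-6 / 0.0057
Re = 7.041
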